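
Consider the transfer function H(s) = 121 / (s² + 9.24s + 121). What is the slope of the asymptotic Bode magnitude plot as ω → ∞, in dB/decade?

-40 dB/decade

With 0 zeros and 2 poles, the high-frequency asymptotic slope is 20 × (0 − 2) = -40 dB/decade.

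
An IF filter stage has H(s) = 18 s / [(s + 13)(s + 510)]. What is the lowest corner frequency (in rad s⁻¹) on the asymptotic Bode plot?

13 rad s⁻¹

Break frequencies occur at each pole and zero magnitude: 13 rad s⁻¹, 510 rad s⁻¹.
The lowest is 13 rad s⁻¹.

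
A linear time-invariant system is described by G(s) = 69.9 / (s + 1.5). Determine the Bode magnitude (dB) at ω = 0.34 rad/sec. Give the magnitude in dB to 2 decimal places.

|j0.34 + 1.5| = √(0.34² + 1.5²) = 1.538
|G(j0.34)| = 69.9 / 1.538 = 45.447
20 log₁₀(45.447) = 33.150 dB

33.15 dB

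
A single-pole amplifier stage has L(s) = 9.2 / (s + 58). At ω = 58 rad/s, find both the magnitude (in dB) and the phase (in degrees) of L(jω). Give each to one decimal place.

|L| = -19.0 dB, ∠L = -45.0°

|j58 + 58| = √(58² + 58²) = 82.02
|L(j58)| = 9.2 / 82.02 = 0.11216
20 log₁₀(0.11216) = -19.00 dB
∠(j58 + 58) = arctan(58/58) = 45.00°
∠L(j58) = −45.00° = -45.00°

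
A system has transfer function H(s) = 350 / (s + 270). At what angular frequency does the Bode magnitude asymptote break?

270 rad/sec

The single real pole at s = −270 gives a corner at ω = 270 rad/sec.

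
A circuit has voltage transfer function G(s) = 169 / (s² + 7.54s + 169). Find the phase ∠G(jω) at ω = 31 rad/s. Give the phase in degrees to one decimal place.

∠[(j31)² + 7.54(j31) + 169] = ∠[-792 + j233.74] = 163.56°
∠G(j31) = −163.56° = -163.56°

-163.6°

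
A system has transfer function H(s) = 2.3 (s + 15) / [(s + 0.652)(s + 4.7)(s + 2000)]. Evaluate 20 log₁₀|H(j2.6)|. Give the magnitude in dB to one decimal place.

|j2.6 + 15| = √(2.6² + 15²) = 15.22
|j2.6 + 0.652| = √(2.6² + 0.652²) = 2.681
|j2.6 + 4.7| = √(2.6² + 4.7²) = 5.371
|j2.6 + 2000| = √(2.6² + 2000²) = 2000
|H(j2.6)| = 2.3 × 15.22 / (2.681 × 5.371 × 2000) = 0.001216
20 log₁₀(0.001216) = -58.30 dB

-58.3 dB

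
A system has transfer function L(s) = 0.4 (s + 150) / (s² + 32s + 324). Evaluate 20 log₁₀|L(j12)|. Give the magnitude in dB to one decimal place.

|j12 + 150| = √(12² + 150²) = 150.5
|(j12)² + 32(j12) + 324| = |180 + j384| = 424.1
|L(j12)| = 0.4 × 150.5 / 424.1 = 0.14193
20 log₁₀(0.14193) = -16.96 dB

-17.0 dB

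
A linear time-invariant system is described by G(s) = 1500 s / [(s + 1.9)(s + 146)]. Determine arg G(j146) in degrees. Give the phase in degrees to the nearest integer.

-44°

∠(j146) = 90.00°
∠(j146 + 1.9) = arctan(146/1.9) = 89.25°
∠(j146 + 146) = arctan(146/146) = 45.00°
∠G(j146) = 90.00° − (89.25° + 45.00°) = -44.25°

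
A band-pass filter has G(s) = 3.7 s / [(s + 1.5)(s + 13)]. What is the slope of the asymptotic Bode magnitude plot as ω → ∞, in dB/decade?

-20 dB/decade

With 1 zero and 2 poles, the high-frequency asymptotic slope is 20 × (1 − 2) = -20 dB/decade.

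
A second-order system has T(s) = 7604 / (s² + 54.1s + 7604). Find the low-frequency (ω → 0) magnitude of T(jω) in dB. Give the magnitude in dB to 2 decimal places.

T(0) = 7604 / 7604 = 1
20 log₁₀(1) = 0.000 dB

0.00 dB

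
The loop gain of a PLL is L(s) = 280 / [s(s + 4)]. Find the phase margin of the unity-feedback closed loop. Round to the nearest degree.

Gain crossover: |L(jω)| = 1 at ω ≈ 16.5 rad/s.
∠L(j16.5) = −90° − arctan(16.5/4) ≈ -166.37°
PM = 180° + (-166.37°) = 13.63°

14°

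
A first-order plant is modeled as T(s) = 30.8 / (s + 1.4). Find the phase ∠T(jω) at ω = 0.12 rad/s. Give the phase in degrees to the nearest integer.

-5°

∠(j0.12 + 1.4) = arctan(0.12/1.4) = 4.90°
∠T(j0.12) = −4.90° = -4.90°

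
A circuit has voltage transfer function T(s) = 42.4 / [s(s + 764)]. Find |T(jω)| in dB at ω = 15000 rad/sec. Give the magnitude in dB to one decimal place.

-134.5 dB

|j15000 + 764| = √(15000² + 764²) = 1.502e+04
|j15000| = 1.5e+04
|T(j15000)| = 42.4 / (1.502e+04 × 1.5e+04) = 1.882e-07
20 log₁₀(1.882e-07) = -134.51 dB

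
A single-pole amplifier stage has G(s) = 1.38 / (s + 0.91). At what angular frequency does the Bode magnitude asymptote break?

0.91 rad/s

The single real pole at s = −0.91 gives a corner at ω = 0.91 rad/s.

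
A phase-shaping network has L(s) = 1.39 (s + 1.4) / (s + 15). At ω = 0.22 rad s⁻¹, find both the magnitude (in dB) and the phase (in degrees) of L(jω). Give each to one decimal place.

|j0.22 + 1.4| = √(0.22² + 1.4²) = 1.417
|j0.22 + 15| = √(0.22² + 15²) = 15
|L(j0.22)| = 1.39 × 1.417 / 15 = 0.13131
20 log₁₀(0.13131) = -17.63 dB
∠(j0.22 + 1.4) = arctan(0.22/1.4) = 8.93°
∠(j0.22 + 15) = arctan(0.22/15) = 0.84°
∠L(j0.22) = 8.93° − 0.84° = 8.09°

|L| = -17.6 dB, ∠L = 8.1°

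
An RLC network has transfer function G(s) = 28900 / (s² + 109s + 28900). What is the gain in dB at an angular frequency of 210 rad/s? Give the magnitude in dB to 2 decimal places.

0.44 dB

|(j210)² + 109(j210) + 28900| = |-15200 + j22890| = 2.748e+04
|G(j210)| = 28900 / 2.748e+04 = 1.0518
20 log₁₀(1.0518) = 0.439 dB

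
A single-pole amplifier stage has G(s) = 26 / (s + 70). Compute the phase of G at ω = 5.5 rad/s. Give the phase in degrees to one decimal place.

-4.5°

∠(j5.5 + 70) = arctan(5.5/70) = 4.49°
∠G(j5.5) = −4.49° = -4.49°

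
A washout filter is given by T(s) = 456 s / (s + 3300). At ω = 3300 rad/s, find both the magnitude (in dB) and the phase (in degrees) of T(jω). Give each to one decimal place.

|T| = 50.2 dB, ∠T = 45.0°

|j3300| = 3300
|j3300 + 3300| = √(3300² + 3300²) = 4667
|T(j3300)| = 456 × 3300 / 4667 = 322.44
20 log₁₀(322.44) = 50.17 dB
∠(j3300) = 90.00°
∠(j3300 + 3300) = arctan(3300/3300) = 45.00°
∠T(j3300) = 90.00° − 45.00° = 45.00°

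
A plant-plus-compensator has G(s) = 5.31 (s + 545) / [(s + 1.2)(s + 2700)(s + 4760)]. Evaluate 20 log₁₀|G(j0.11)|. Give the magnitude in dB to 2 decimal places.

|j0.11 + 545| = √(0.11² + 545²) = 545
|j0.11 + 1.2| = √(0.11² + 1.2²) = 1.205
|j0.11 + 2700| = √(0.11² + 2700²) = 2700
|j0.11 + 4760| = √(0.11² + 4760²) = 4760
|G(j0.11)| = 5.31 × 545 / (1.205 × 2700 × 4760) = 0.00018686
20 log₁₀(0.00018686) = -74.570 dB

-74.57 dB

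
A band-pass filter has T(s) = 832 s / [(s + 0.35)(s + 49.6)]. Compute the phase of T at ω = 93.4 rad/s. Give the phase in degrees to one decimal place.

-61.8°

∠(j93.4) = 90.00°
∠(j93.4 + 0.35) = arctan(93.4/0.35) = 89.79°
∠(j93.4 + 49.6) = arctan(93.4/49.6) = 62.03°
∠T(j93.4) = 90.00° − (89.79° + 62.03°) = -61.81°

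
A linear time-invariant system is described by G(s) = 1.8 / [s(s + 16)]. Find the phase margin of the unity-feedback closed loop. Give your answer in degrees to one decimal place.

Gain crossover: |G(jω)| = 1 at ω ≈ 0.112 rad/sec.
∠G(j0.112) = −90° − arctan(0.112/16) ≈ -90.40°
PM = 180° + (-90.40°) = 89.60°

89.6°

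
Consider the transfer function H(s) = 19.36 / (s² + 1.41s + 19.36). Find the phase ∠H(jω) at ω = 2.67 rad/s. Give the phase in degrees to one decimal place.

-17.1°

∠[(j2.67)² + 1.41(j2.67) + 19.36] = ∠[12.231 + j3.7647] = 17.11°
∠H(j2.67) = −17.11° = -17.11°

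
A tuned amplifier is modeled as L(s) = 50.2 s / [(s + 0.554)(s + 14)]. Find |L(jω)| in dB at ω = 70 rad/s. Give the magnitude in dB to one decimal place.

-3.1 dB

|j70| = 70
|j70 + 0.554| = √(70² + 0.554²) = 70
|j70 + 14| = √(70² + 14²) = 71.39
|L(j70)| = 50.2 × 70 / (70 × 71.39) = 0.70319
20 log₁₀(0.70319) = -3.06 dB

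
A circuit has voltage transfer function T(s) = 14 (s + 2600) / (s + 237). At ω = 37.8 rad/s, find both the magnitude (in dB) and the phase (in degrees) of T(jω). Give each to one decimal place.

|j37.8 + 2600| = √(37.8² + 2600²) = 2600
|j37.8 + 237| = √(37.8² + 237²) = 240
|T(j37.8)| = 14 × 2600 / 240 = 151.69
20 log₁₀(151.69) = 43.62 dB
∠(j37.8 + 2600) = arctan(37.8/2600) = 0.83°
∠(j37.8 + 237) = arctan(37.8/237) = 9.06°
∠T(j37.8) = 0.83° − 9.06° = -8.23°

|T| = 43.6 dB, ∠T = -8.2°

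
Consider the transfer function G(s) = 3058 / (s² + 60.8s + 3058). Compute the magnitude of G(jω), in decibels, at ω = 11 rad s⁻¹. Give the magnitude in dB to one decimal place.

|(j11)² + 60.8(j11) + 3058| = |2937 + j668.8| = 3012
|G(j11)| = 3058 / 3012 = 1.0152
20 log₁₀(1.0152) = 0.13 dB

0.1 dB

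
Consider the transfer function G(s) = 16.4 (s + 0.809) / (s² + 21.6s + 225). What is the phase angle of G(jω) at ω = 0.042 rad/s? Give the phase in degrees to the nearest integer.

∠(j0.042 + 0.809) = arctan(0.042/0.809) = 2.97°
∠[(j0.042)² + 21.6(j0.042) + 225] = ∠[225 + j0.9072] = 0.23°
∠G(j0.042) = 2.97° − 0.23° = 2.74°

3°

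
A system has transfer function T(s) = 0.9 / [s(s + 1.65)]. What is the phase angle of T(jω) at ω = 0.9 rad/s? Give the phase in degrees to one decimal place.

∠(j0.9 + 1.65) = arctan(0.9/1.65) = 28.61°
∠(j0.9) = 90.00°
∠T(j0.9) = − (28.61° + 90.00°) = -118.61°

-118.6°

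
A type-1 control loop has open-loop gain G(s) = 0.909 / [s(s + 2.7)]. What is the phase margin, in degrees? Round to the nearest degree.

Gain crossover: |G(jω)| = 1 at ω ≈ 0.334 rad/s.
∠G(j0.334) = −90° − arctan(0.334/2.7) ≈ -97.05°
PM = 180° + (-97.05°) = 82.95°

83°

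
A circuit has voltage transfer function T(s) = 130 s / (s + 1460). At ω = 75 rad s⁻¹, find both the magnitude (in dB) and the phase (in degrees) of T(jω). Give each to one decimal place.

|j75| = 75
|j75 + 1460| = √(75² + 1460²) = 1462
|T(j75)| = 130 × 75 / 1462 = 6.6693
20 log₁₀(6.6693) = 16.48 dB
∠(j75) = 90.00°
∠(j75 + 1460) = arctan(75/1460) = 2.94°
∠T(j75) = 90.00° − 2.94° = 87.06°

|T| = 16.5 dB, ∠T = 87.1°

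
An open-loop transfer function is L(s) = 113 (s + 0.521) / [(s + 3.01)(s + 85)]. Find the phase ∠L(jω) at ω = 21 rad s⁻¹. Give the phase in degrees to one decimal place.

-7.1 deg

∠(j21 + 0.521) = arctan(21/0.521) = 88.58°
∠(j21 + 3.01) = arctan(21/3.01) = 81.84°
∠(j21 + 85) = arctan(21/85) = 13.88°
∠L(j21) = 88.58° − (81.84° + 13.88°) = -7.14°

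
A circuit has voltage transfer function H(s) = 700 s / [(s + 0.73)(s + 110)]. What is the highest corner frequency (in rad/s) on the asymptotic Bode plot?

Break frequencies occur at each pole and zero magnitude: 0.73 rad/s, 110 rad/s.
The highest is 110 rad/s.

110 rad/s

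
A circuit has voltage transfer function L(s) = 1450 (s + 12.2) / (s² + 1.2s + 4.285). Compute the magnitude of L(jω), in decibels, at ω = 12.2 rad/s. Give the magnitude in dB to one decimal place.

44.7 dB

|j12.2 + 12.2| = √(12.2² + 12.2²) = 17.25
|(j12.2)² + 1.2(j12.2) + 4.285| = |-144.55 + j14.64| = 145.3
|L(j12.2)| = 1450 × 17.25 / 145.3 = 172.18
20 log₁₀(172.18) = 44.72 dB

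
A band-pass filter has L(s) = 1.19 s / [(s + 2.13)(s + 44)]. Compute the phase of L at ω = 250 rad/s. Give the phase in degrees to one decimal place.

∠(j250) = 90.00°
∠(j250 + 2.13) = arctan(250/2.13) = 89.51°
∠(j250 + 44) = arctan(250/44) = 80.02°
∠L(j250) = 90.00° − (89.51° + 80.02°) = -79.53°

-79.5°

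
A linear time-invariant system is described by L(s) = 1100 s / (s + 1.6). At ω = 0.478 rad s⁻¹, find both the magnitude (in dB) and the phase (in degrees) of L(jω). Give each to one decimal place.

|j0.478| = 0.478
|j0.478 + 1.6| = √(0.478² + 1.6²) = 1.67
|L(j0.478)| = 1100 × 0.478 / 1.67 = 314.87
20 log₁₀(314.87) = 49.96 dB
∠(j0.478) = 90.00°
∠(j0.478 + 1.6) = arctan(0.478/1.6) = 16.63°
∠L(j0.478) = 90.00° − 16.63° = 73.37°

|L| = 50.0 dB, ∠L = 73.4 deg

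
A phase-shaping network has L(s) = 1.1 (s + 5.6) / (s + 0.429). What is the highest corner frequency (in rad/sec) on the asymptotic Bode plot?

Break frequencies occur at each pole and zero magnitude: 0.429 rad/sec, 5.6 rad/sec.
The highest is 5.6 rad/sec.

5.6 rad/sec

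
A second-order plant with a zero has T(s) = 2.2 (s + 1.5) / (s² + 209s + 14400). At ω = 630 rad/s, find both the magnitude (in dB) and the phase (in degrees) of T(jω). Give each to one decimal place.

|j630 + 1.5| = √(630² + 1.5²) = 630
|(j630)² + 209(j630) + 14400| = |-3.825e+05 + j1.3167e+05| = 4.045e+05
|T(j630)| = 2.2 × 630 / 4.045e+05 = 0.0034262
20 log₁₀(0.0034262) = -49.30 dB
∠(j630 + 1.5) = arctan(630/1.5) = 89.86°
∠[(j630)² + 209(j630) + 14400] = ∠[-3.825e+05 + j1.3167e+05] = 161.00°
∠T(j630) = 89.86° − 161.00° = -71.14°

|T| = -49.3 dB, ∠T = -71.1°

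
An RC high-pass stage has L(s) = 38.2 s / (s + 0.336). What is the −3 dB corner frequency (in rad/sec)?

For a single-pole high-pass, the −3 dB point is at the pole: ω = 0.336 rad/sec.

0.336 rad/sec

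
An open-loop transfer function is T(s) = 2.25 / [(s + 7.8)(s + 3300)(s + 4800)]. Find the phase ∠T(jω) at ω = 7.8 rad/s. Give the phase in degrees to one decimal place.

-45.2°

∠(j7.8 + 7.8) = arctan(7.8/7.8) = 45.00°
∠(j7.8 + 3300) = arctan(7.8/3300) = 0.14°
∠(j7.8 + 4800) = arctan(7.8/4800) = 0.09°
∠T(j7.8) = − (45.00° + 0.14° + 0.09°) = -45.23°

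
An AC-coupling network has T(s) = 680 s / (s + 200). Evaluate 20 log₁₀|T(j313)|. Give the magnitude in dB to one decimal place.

|j313| = 313
|j313 + 200| = √(313² + 200²) = 371.4
|T(j313)| = 680 × 313 / 371.4 = 573.01
20 log₁₀(573.01) = 55.16 dB

55.2 dB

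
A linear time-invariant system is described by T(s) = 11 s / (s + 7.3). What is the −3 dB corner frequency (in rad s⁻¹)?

For a single-pole high-pass, the −3 dB point is at the pole: ω = 7.3 rad s⁻¹.

7.3 rad s⁻¹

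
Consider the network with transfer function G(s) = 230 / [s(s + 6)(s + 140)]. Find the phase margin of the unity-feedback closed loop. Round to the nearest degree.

Gain crossover: |G(jω)| = 1 at ω ≈ 0.274 rad/sec.
∠G(j0.274) = −90° − arctan(0.274/6) − arctan(0.274/140) ≈ -92.72°
PM = 180° + (-92.72°) = 87.28°

87°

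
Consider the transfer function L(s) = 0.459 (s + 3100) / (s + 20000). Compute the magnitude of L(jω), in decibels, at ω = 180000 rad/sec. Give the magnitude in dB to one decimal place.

|j180000 + 3100| = √(180000² + 3100²) = 1.8e+05
|j180000 + 20000| = √(180000² + 20000²) = 1.811e+05
|L(j180000)| = 0.459 × 1.8e+05 / 1.811e+05 = 0.45626
20 log₁₀(0.45626) = -6.82 dB

-6.8 dB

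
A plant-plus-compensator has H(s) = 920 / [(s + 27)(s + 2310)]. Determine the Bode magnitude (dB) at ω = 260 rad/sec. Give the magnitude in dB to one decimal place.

-56.4 dB

|j260 + 27| = √(260² + 27²) = 261.4
|j260 + 2310| = √(260² + 2310²) = 2325
|H(j260)| = 920 / (261.4 × 2325) = 0.001514
20 log₁₀(0.001514) = -56.40 dB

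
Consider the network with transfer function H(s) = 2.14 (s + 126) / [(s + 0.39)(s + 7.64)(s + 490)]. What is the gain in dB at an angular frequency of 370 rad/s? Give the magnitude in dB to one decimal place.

|j370 + 126| = √(370² + 126²) = 390.9
|j370 + 0.39| = √(370² + 0.39²) = 370
|j370 + 7.64| = √(370² + 7.64²) = 370.1
|j370 + 490| = √(370² + 490²) = 614
|H(j370)| = 2.14 × 390.9 / (370 × 370.1 × 614) = 9.9489e-06
20 log₁₀(9.9489e-06) = -100.04 dB

-100.0 dB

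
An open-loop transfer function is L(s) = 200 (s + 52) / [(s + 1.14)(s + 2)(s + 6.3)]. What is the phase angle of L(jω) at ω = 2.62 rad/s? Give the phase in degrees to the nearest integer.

-139°

∠(j2.62 + 52) = arctan(2.62/52) = 2.88°
∠(j2.62 + 1.14) = arctan(2.62/1.14) = 66.49°
∠(j2.62 + 2) = arctan(2.62/2) = 52.64°
∠(j2.62 + 6.3) = arctan(2.62/6.3) = 22.58°
∠L(j2.62) = 2.88° − (66.49° + 52.64° + 22.58°) = -138.83°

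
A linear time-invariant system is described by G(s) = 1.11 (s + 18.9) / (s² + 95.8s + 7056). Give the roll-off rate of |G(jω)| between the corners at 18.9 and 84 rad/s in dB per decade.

In this band the factors already past their corner are: zero at 18.9; net slope = 20 dB/decade.

20 dB/decade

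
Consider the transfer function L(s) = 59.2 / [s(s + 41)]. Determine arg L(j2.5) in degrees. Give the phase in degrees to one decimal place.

-93.5°

∠(j2.5 + 41) = arctan(2.5/41) = 3.49°
∠(j2.5) = 90.00°
∠L(j2.5) = − (3.49° + 90.00°) = -93.49°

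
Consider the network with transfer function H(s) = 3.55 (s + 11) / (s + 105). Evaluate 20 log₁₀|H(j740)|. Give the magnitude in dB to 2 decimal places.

|j740 + 11| = √(740² + 11²) = 740.1
|j740 + 105| = √(740² + 105²) = 747.4
|H(j740)| = 3.55 × 740.1 / 747.4 = 3.5152
20 log₁₀(3.5152) = 10.919 dB

10.92 dB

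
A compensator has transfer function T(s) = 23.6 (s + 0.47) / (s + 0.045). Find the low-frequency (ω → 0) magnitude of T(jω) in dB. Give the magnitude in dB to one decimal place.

47.8 dB

T(0) = 23.6 × 0.47 / 0.045 = 246.49
20 log₁₀(246.49) = 47.84 dB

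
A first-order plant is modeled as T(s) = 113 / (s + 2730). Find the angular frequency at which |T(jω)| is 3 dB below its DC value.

2730 rad s⁻¹

For a single-pole low-pass, the −3 dB point is at the pole: ω = 2730 rad s⁻¹.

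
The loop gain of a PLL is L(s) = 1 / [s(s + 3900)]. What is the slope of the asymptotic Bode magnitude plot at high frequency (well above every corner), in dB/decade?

With 0 zeros and 2 poles, the high-frequency asymptotic slope is 20 × (0 − 2) = -40 dB/decade.

-40 dB/decade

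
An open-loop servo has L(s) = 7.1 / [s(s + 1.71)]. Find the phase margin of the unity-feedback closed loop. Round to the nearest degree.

35°

Gain crossover: |L(jω)| = 1 at ω ≈ 2.41 rad/sec.
∠L(j2.41) = −90° − arctan(2.41/1.71) ≈ -144.59°
PM = 180° + (-144.59°) = 35.41°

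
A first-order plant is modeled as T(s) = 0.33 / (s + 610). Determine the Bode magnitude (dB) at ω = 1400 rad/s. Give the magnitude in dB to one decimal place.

|j1400 + 610| = √(1400² + 610²) = 1527
|T(j1400)| = 0.33 / 1527 = 0.00021609
20 log₁₀(0.00021609) = -73.31 dB

-73.3 dB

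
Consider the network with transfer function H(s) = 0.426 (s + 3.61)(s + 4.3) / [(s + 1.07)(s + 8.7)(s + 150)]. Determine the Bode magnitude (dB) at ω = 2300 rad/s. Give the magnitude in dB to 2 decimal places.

-74.66 dB

|j2300 + 3.61| = √(2300² + 3.61²) = 2300
|j2300 + 4.3| = √(2300² + 4.3²) = 2300
|j2300 + 1.07| = √(2300² + 1.07²) = 2300
|j2300 + 8.7| = √(2300² + 8.7²) = 2300
|j2300 + 150| = √(2300² + 150²) = 2305
|H(j2300)| = 0.426 × 2300 × 2300 / (2300 × 2300 × 2305) = 0.00018482
20 log₁₀(0.00018482) = -74.665 dB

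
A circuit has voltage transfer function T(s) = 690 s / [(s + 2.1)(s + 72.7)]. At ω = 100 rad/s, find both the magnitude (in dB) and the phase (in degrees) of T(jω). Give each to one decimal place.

|T| = 14.9 dB, ∠T = -52.8 deg

|j100| = 100
|j100 + 2.1| = √(100² + 2.1²) = 100
|j100 + 72.7| = √(100² + 72.7²) = 123.6
|T(j100)| = 690 × 100 / (100 × 123.6) = 5.5798
20 log₁₀(5.5798) = 14.93 dB
∠(j100) = 90.00°
∠(j100 + 2.1) = arctan(100/2.1) = 88.80°
∠(j100 + 72.7) = arctan(100/72.7) = 53.98°
∠T(j100) = 90.00° − (88.80° + 53.98°) = -52.78°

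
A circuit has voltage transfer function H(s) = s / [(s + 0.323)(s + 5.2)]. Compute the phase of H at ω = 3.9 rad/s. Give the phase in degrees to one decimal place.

-32.1 deg

∠(j3.9) = 90.00°
∠(j3.9 + 0.323) = arctan(3.9/0.323) = 85.27°
∠(j3.9 + 5.2) = arctan(3.9/5.2) = 36.87°
∠H(j3.9) = 90.00° − (85.27° + 36.87°) = -32.14°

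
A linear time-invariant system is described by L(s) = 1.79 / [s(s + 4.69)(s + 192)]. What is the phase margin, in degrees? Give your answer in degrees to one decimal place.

90.0°

Gain crossover: |L(jω)| = 1 at ω ≈ 0.00199 rad/s.
∠L(j0.00199) = −90° − arctan(0.00199/4.69) − arctan(0.00199/192) ≈ -90.02°
PM = 180° + (-90.02°) = 89.98°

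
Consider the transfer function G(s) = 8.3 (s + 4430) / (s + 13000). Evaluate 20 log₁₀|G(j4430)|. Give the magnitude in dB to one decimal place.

|j4430 + 4430| = √(4430² + 4430²) = 6265
|j4430 + 13000| = √(4430² + 13000²) = 1.373e+04
|G(j4430)| = 8.3 × 6265 / 1.373e+04 = 3.7861
20 log₁₀(3.7861) = 11.56 dB

11.6 dB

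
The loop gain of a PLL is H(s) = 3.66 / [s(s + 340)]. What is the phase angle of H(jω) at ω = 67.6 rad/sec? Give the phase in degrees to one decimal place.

∠(j67.6 + 340) = arctan(67.6/340) = 11.25°
∠(j67.6) = 90.00°
∠H(j67.6) = − (11.25° + 90.00°) = -101.25°

-101.2 deg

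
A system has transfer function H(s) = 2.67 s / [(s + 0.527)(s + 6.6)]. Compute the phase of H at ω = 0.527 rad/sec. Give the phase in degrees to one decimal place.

40.4°

∠(j0.527) = 90.00°
∠(j0.527 + 0.527) = arctan(0.527/0.527) = 45.00°
∠(j0.527 + 6.6) = arctan(0.527/6.6) = 4.57°
∠H(j0.527) = 90.00° − (45.00° + 4.57°) = 40.43°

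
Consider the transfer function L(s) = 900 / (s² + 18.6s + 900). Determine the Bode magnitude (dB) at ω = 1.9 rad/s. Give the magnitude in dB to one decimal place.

0.0 dB

|(j1.9)² + 18.6(j1.9) + 900| = |896.39 + j35.34| = 897.1
|L(j1.9)| = 900 / 897.1 = 1.0032
20 log₁₀(1.0032) = 0.03 dB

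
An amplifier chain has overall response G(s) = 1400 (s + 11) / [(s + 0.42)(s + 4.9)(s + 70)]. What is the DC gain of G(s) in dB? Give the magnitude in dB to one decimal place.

G(0) = 1400 × 11 / (0.42 × 4.9 × 70) = 106.9
20 log₁₀(106.9) = 40.58 dB

40.6 dB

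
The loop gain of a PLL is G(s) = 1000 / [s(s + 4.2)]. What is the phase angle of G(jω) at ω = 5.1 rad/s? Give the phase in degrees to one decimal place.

∠(j5.1 + 4.2) = arctan(5.1/4.2) = 50.53°
∠(j5.1) = 90.00°
∠G(j5.1) = − (50.53° + 90.00°) = -140.53°

-140.5°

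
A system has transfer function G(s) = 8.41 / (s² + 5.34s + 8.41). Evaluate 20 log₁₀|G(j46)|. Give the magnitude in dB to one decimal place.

|(j46)² + 5.34(j46) + 8.41| = |-2107.6 + j245.64| = 2122
|G(j46)| = 8.41 / 2122 = 0.0039635
20 log₁₀(0.0039635) = -48.04 dB

-48.0 dB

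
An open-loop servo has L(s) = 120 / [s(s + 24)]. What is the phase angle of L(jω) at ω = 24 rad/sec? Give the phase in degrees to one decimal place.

∠(j24 + 24) = arctan(24/24) = 45.00°
∠(j24) = 90.00°
∠L(j24) = − (45.00° + 90.00°) = -135.00°

-135.0°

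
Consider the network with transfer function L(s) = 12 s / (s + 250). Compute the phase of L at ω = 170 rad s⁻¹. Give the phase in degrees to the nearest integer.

56 deg

∠(j170) = 90.00°
∠(j170 + 250) = arctan(170/250) = 34.22°
∠L(j170) = 90.00° − 34.22° = 55.78°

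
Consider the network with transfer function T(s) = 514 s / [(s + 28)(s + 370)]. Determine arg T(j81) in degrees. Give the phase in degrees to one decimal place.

6.7°

∠(j81) = 90.00°
∠(j81 + 28) = arctan(81/28) = 70.93°
∠(j81 + 370) = arctan(81/370) = 12.35°
∠T(j81) = 90.00° − (70.93° + 12.35°) = 6.72°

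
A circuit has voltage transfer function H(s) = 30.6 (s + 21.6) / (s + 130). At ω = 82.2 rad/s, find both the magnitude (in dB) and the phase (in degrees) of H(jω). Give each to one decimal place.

|H| = 24.6 dB, ∠H = 43.0 deg

|j82.2 + 21.6| = √(82.2² + 21.6²) = 84.99
|j82.2 + 130| = √(82.2² + 130²) = 153.8
|H(j82.2)| = 30.6 × 84.99 / 153.8 = 16.909
20 log₁₀(16.909) = 24.56 dB
∠(j82.2 + 21.6) = arctan(82.2/21.6) = 75.28°
∠(j82.2 + 130) = arctan(82.2/130) = 32.31°
∠H(j82.2) = 75.28° − 32.31° = 42.97°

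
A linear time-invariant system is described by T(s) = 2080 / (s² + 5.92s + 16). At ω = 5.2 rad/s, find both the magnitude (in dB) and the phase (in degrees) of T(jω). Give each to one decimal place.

|T| = 36.1 dB, ∠T = -109.7°

|(j5.2)² + 5.92(j5.2) + 16| = |-11.04 + j30.784| = 32.7
|T(j5.2)| = 2080 / 32.7 = 63.601
20 log₁₀(63.601) = 36.07 dB
∠[(j5.2)² + 5.92(j5.2) + 16] = ∠[-11.04 + j30.784] = 109.73°
∠T(j5.2) = −109.73° = -109.73°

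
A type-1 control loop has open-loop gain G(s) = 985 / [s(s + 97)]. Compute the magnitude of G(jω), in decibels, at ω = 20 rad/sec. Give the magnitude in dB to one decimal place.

|j20 + 97| = √(20² + 97²) = 99.04
|j20| = 20
|G(j20)| = 985 / (99.04 × 20) = 0.49727
20 log₁₀(0.49727) = -6.07 dB

-6.1 dB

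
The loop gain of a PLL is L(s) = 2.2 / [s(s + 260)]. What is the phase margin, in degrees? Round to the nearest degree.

Gain crossover: |L(jω)| = 1 at ω ≈ 0.00846 rad s⁻¹.
∠L(j0.00846) = −90° − arctan(0.00846/260) ≈ -90.00°
PM = 180° + (-90.00°) = 90.00°

90°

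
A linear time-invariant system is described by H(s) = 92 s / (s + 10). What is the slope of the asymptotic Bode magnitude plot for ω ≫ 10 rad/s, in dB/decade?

With 1 zero and 1 pole, the high-frequency asymptotic slope is 20 × (1 − 1) = 0 dB/decade.

0 dB/decade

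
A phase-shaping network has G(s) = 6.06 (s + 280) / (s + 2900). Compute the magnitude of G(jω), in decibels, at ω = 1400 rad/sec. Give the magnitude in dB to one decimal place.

8.6 dB

|j1400 + 280| = √(1400² + 280²) = 1428
|j1400 + 2900| = √(1400² + 2900²) = 3220
|G(j1400)| = 6.06 × 1428 / 3220 = 2.6868
20 log₁₀(2.6868) = 8.58 dB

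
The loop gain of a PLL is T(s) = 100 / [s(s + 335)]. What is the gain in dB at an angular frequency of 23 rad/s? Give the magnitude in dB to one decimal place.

|j23 + 335| = √(23² + 335²) = 335.8
|j23| = 23
|T(j23)| = 100 / (335.8 × 23) = 0.012948
20 log₁₀(0.012948) = -37.76 dB

-37.8 dB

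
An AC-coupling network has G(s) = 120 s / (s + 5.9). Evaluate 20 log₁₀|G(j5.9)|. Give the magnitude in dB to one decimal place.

|j5.9| = 5.9
|j5.9 + 5.9| = √(5.9² + 5.9²) = 8.344
|G(j5.9)| = 120 × 5.9 / 8.344 = 84.853
20 log₁₀(84.853) = 38.57 dB

38.6 dB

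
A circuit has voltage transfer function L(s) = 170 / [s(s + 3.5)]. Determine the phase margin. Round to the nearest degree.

Gain crossover: |L(jω)| = 1 at ω ≈ 12.8 rad s⁻¹.
∠L(j12.8) = −90° − arctan(12.8/3.5) ≈ -164.71°
PM = 180° + (-164.71°) = 15.29°

15°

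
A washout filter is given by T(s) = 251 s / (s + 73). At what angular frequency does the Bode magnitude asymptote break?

73 rad/s

The single real pole at s = −73 gives a corner at ω = 73 rad/s.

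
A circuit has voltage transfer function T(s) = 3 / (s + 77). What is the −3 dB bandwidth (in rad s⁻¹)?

For a single-pole low-pass, the −3 dB point is at the pole: ω = 77 rad s⁻¹.

77 rad s⁻¹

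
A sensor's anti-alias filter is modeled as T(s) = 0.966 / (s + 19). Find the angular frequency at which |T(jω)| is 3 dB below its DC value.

For a single-pole low-pass, the −3 dB point is at the pole: ω = 19 rad s⁻¹.

19 rad s⁻¹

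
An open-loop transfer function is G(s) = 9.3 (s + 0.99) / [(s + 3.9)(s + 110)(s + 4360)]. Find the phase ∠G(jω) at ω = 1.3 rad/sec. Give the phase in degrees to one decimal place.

∠(j1.3 + 0.99) = arctan(1.3/0.99) = 52.71°
∠(j1.3 + 3.9) = arctan(1.3/3.9) = 18.43°
∠(j1.3 + 110) = arctan(1.3/110) = 0.68°
∠(j1.3 + 4360) = arctan(1.3/4360) = 0.02°
∠G(j1.3) = 52.71° − (18.43° + 0.68° + 0.02°) = 33.58°

33.6°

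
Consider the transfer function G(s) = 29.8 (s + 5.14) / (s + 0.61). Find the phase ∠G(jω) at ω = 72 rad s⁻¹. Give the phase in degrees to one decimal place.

∠(j72 + 5.14) = arctan(72/5.14) = 85.92°
∠(j72 + 0.61) = arctan(72/0.61) = 89.51°
∠G(j72) = 85.92° − 89.51° = -3.60°

-3.6°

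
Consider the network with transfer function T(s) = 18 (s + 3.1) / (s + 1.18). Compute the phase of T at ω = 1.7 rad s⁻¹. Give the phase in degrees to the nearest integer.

∠(j1.7 + 3.1) = arctan(1.7/3.1) = 28.74°
∠(j1.7 + 1.18) = arctan(1.7/1.18) = 55.23°
∠T(j1.7) = 28.74° − 55.23° = -26.50°

-26°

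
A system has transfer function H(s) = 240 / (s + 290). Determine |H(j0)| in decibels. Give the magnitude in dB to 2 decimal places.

-1.64 dB

H(0) = 240 / 290 = 0.82759
20 log₁₀(0.82759) = -1.644 dB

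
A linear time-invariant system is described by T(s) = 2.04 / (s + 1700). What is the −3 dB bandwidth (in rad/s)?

For a single-pole low-pass, the −3 dB point is at the pole: ω = 1700 rad/s.

1700 rad/s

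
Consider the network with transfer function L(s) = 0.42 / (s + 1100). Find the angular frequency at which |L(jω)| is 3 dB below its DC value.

For a single-pole low-pass, the −3 dB point is at the pole: ω = 1100 rad/s.

1100 rad/s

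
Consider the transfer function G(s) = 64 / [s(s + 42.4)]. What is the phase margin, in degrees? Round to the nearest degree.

Gain crossover: |G(jω)| = 1 at ω ≈ 1.51 rad/s.
∠G(j1.51) = −90° − arctan(1.51/42.4) ≈ -92.04°
PM = 180° + (-92.04°) = 87.96°

88°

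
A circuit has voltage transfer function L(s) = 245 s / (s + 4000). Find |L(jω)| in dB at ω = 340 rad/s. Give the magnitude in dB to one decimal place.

26.3 dB

|j340| = 340
|j340 + 4000| = √(340² + 4000²) = 4014
|L(j340)| = 245 × 340 / 4014 = 20.75
20 log₁₀(20.75) = 26.34 dB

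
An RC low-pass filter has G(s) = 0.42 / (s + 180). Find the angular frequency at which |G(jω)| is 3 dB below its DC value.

For a single-pole low-pass, the −3 dB point is at the pole: ω = 180 rad/s.

180 rad/s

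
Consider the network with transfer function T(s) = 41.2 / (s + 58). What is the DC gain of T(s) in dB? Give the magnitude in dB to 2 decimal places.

-2.97 dB

T(0) = 41.2 / 58 = 0.71034
20 log₁₀(0.71034) = -2.971 dB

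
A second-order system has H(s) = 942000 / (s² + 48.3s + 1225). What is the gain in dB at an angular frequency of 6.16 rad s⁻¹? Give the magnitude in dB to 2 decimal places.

|(j6.16)² + 48.3(j6.16) + 1225| = |1187.1 + j297.53| = 1224
|H(j6.16)| = 942000 / 1224 = 769.75
20 log₁₀(769.75) = 57.727 dB

57.73 dB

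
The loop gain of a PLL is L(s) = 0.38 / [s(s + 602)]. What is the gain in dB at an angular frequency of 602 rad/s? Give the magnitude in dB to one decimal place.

|j602 + 602| = √(602² + 602²) = 851.4
|j602| = 602
|L(j602)| = 0.38 / (851.4 × 602) = 7.4144e-07
20 log₁₀(7.4144e-07) = -122.60 dB

-122.6 dB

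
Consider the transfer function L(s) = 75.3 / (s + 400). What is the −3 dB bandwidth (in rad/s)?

For a single-pole low-pass, the −3 dB point is at the pole: ω = 400 rad/s.

400 rad/s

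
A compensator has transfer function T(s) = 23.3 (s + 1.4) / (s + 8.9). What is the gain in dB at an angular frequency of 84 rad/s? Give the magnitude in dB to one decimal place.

|j84 + 1.4| = √(84² + 1.4²) = 84.01
|j84 + 8.9| = √(84² + 8.9²) = 84.47
|T(j84)| = 23.3 × 84.01 / 84.47 = 23.174
20 log₁₀(23.174) = 27.30 dB

27.3 dB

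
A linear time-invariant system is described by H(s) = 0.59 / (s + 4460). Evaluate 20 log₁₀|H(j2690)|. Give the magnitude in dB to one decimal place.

-78.9 dB

|j2690 + 4460| = √(2690² + 4460²) = 5208
|H(j2690)| = 0.59 / 5208 = 0.00011328
20 log₁₀(0.00011328) = -78.92 dB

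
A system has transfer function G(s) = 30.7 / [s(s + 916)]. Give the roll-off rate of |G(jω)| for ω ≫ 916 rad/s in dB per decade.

-40 dB/decade

With 0 zeros and 2 poles, the high-frequency asymptotic slope is 20 × (0 − 2) = -40 dB/decade.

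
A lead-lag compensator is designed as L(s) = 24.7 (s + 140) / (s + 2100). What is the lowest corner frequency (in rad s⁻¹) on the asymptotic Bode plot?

Break frequencies occur at each pole and zero magnitude: 140 rad s⁻¹, 2100 rad s⁻¹.
The lowest is 140 rad s⁻¹.

140 rad s⁻¹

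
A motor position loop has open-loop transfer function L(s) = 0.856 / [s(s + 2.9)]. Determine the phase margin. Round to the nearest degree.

Gain crossover: |L(jω)| = 1 at ω ≈ 0.294 rad/s.
∠L(j0.294) = −90° − arctan(0.294/2.9) ≈ -95.78°
PM = 180° + (-95.78°) = 84.22°

84°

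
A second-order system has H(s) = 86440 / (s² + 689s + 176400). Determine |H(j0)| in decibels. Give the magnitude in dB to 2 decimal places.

H(0) = 86440 / 176400 = 0.49002
20 log₁₀(0.49002) = -6.196 dB

-6.20 dB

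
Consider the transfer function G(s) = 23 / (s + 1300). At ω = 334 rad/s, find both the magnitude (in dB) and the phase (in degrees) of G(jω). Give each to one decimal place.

|j334 + 1300| = √(334² + 1300²) = 1342
|G(j334)| = 23 / 1342 = 0.017136
20 log₁₀(0.017136) = -35.32 dB
∠(j334 + 1300) = arctan(334/1300) = 14.41°
∠G(j334) = −14.41° = -14.41°

|G| = -35.3 dB, ∠G = -14.4°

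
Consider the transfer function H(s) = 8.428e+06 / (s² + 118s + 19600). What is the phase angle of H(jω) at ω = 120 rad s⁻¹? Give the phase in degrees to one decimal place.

-69.8°

∠[(j120)² + 118(j120) + 19600] = ∠[5200 + j14160] = 69.84°
∠H(j120) = −69.84° = -69.84°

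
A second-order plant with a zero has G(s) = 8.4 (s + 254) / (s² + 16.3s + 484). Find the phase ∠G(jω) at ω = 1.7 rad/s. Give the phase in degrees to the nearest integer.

-3°

∠(j1.7 + 254) = arctan(1.7/254) = 0.38°
∠[(j1.7)² + 16.3(j1.7) + 484] = ∠[481.11 + j27.71] = 3.30°
∠G(j1.7) = 0.38° − 3.30° = -2.91°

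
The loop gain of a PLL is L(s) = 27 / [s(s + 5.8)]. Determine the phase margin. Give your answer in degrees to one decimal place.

Gain crossover: |L(jω)| = 1 at ω ≈ 3.87 rad s⁻¹.
∠L(j3.87) = −90° − arctan(3.87/5.8) ≈ -123.72°
PM = 180° + (-123.72°) = 56.28°

56.3°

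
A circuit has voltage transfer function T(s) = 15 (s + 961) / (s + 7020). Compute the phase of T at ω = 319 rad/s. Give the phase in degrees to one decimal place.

∠(j319 + 961) = arctan(319/961) = 18.36°
∠(j319 + 7020) = arctan(319/7020) = 2.60°
∠T(j319) = 18.36° − 2.60° = 15.76°

15.8°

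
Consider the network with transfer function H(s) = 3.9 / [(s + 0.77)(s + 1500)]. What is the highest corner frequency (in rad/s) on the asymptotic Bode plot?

1500 rad/s

Break frequencies occur at each pole and zero magnitude: 0.77 rad/s, 1500 rad/s.
The highest is 1500 rad/s.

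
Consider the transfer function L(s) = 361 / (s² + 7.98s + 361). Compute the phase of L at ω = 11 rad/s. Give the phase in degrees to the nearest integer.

-20°

∠[(j11)² + 7.98(j11) + 361] = ∠[240 + j87.78] = 20.09°
∠L(j11) = −20.09° = -20.09°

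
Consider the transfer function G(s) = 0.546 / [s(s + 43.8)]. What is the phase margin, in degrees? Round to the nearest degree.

90°

Gain crossover: |G(jω)| = 1 at ω ≈ 0.0125 rad/s.
∠G(j0.0125) = −90° − arctan(0.0125/43.8) ≈ -90.02°
PM = 180° + (-90.02°) = 89.98°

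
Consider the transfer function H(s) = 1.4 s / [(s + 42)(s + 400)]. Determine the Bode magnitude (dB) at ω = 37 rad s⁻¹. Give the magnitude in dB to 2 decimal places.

-52.75 dB

|j37| = 37
|j37 + 42| = √(37² + 42²) = 55.97
|j37 + 400| = √(37² + 400²) = 401.7
|H(j37)| = 1.4 × 37 / (55.97 × 401.7) = 0.0023038
20 log₁₀(0.0023038) = -52.751 dB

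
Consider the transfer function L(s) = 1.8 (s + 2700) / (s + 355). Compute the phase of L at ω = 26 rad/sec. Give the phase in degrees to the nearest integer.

-4°

∠(j26 + 2700) = arctan(26/2700) = 0.55°
∠(j26 + 355) = arctan(26/355) = 4.19°
∠L(j26) = 0.55° − 4.19° = -3.64°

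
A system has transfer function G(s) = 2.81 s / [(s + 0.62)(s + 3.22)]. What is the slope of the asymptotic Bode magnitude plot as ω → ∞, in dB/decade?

-20 dB/decade

With 1 zero and 2 poles, the high-frequency asymptotic slope is 20 × (1 − 2) = -20 dB/decade.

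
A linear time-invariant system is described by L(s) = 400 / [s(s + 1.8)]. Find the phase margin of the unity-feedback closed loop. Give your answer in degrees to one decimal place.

5.2 deg

Gain crossover: |L(jω)| = 1 at ω ≈ 20 rad/sec.
∠L(j20) = −90° − arctan(20/1.8) ≈ -174.85°
PM = 180° + (-174.85°) = 5.15°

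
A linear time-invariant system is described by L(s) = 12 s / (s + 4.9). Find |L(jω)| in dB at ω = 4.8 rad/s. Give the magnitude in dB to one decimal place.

|j4.8| = 4.8
|j4.8 + 4.9| = √(4.8² + 4.9²) = 6.859
|L(j4.8)| = 12 × 4.8 / 6.859 = 8.3974
20 log₁₀(8.3974) = 18.48 dB

18.5 dB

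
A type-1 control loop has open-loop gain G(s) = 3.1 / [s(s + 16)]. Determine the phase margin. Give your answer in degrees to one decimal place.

Gain crossover: |G(jω)| = 1 at ω ≈ 0.194 rad/s.
∠G(j0.194) = −90° − arctan(0.194/16) ≈ -90.69°
PM = 180° + (-90.69°) = 89.31°

89.3°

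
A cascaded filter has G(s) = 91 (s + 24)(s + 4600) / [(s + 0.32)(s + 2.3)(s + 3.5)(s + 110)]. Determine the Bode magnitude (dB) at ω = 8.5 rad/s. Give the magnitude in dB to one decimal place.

42.9 dB

|j8.5 + 24| = √(8.5² + 24²) = 25.46
|j8.5 + 4600| = √(8.5² + 4600²) = 4600
|j8.5 + 0.32| = √(8.5² + 0.32²) = 8.506
|j8.5 + 2.3| = √(8.5² + 2.3²) = 8.806
|j8.5 + 3.5| = √(8.5² + 3.5²) = 9.192
|j8.5 + 110| = √(8.5² + 110²) = 110.3
|G(j8.5)| = 91 × 25.46 × 4600 / (8.506 × 8.806 × 9.192 × 110.3) = 140.3
20 log₁₀(140.3) = 42.94 dB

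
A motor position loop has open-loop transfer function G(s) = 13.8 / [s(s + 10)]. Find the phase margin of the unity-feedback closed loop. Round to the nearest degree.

Gain crossover: |G(jω)| = 1 at ω ≈ 1.37 rad/sec.
∠G(j1.37) = −90° − arctan(1.37/10) ≈ -97.79°
PM = 180° + (-97.79°) = 82.21°

82°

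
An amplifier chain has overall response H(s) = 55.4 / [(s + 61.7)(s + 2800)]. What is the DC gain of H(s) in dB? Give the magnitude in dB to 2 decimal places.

H(0) = 55.4 / (61.7 × 2800) = 0.00032068
20 log₁₀(0.00032068) = -69.879 dB

-69.88 dB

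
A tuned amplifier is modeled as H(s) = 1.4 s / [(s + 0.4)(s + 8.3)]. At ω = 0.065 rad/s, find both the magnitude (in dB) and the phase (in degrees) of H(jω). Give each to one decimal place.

|H| = -31.4 dB, ∠H = 80.3°

|j0.065| = 0.065
|j0.065 + 0.4| = √(0.065² + 0.4²) = 0.4052
|j0.065 + 8.3| = √(0.065² + 8.3²) = 8.3
|H(j0.065)| = 1.4 × 0.065 / (0.4052 × 8.3) = 0.027054
20 log₁₀(0.027054) = -31.36 dB
∠(j0.065) = 90.00°
∠(j0.065 + 0.4) = arctan(0.065/0.4) = 9.23°
∠(j0.065 + 8.3) = arctan(0.065/8.3) = 0.45°
∠H(j0.065) = 90.00° − (9.23° + 0.45°) = 80.32°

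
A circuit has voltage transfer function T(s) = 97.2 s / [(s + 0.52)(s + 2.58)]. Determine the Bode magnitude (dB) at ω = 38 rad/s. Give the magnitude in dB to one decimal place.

|j38| = 38
|j38 + 0.52| = √(38² + 0.52²) = 38
|j38 + 2.58| = √(38² + 2.58²) = 38.09
|T(j38)| = 97.2 × 38 / (38 × 38.09) = 2.5518
20 log₁₀(2.5518) = 8.14 dB

8.1 dB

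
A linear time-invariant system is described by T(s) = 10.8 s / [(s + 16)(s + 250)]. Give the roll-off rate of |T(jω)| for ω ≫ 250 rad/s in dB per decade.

-20 dB/decade

With 1 zero and 2 poles, the high-frequency asymptotic slope is 20 × (1 − 2) = -20 dB/decade.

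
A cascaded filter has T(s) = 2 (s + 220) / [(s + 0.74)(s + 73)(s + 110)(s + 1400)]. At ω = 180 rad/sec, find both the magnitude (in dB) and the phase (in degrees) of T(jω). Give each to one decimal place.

|j180 + 220| = √(180² + 220²) = 284.3
|j180 + 0.74| = √(180² + 0.74²) = 180
|j180 + 73| = √(180² + 73²) = 194.2
|j180 + 110| = √(180² + 110²) = 211
|j180 + 1400| = √(180² + 1400²) = 1412
|T(j180)| = 2 × 284.3 / (180 × 194.2 × 211 × 1412) = 5.4608e-08
20 log₁₀(5.4608e-08) = -145.25 dB
∠(j180 + 220) = arctan(180/220) = 39.29°
∠(j180 + 0.74) = arctan(180/0.74) = 89.76°
∠(j180 + 73) = arctan(180/73) = 67.92°
∠(j180 + 110) = arctan(180/110) = 58.57°
∠(j180 + 1400) = arctan(180/1400) = 7.33°
∠T(j180) = 39.29° − (89.76° + 67.92° + 58.57° + 7.33°) = -184.30°

|T| = -145.3 dB, ∠T = -184.3°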